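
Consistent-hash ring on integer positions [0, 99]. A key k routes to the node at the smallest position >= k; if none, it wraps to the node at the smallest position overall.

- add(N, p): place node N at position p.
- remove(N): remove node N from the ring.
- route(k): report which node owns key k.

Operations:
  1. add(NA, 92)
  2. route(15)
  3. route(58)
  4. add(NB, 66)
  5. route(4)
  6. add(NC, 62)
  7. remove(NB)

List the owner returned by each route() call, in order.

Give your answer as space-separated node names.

Answer: NA NA NB

Derivation:
Op 1: add NA@92 -> ring=[92:NA]
Op 2: route key 15: smallest pos >= 15 is 92 -> NA
Op 3: route key 58: smallest pos >= 58 is 92 -> NA
Op 4: add NB@66 -> ring=[66:NB,92:NA]
Op 5: route key 4: smallest pos >= 4 is 66 -> NB
Op 6: add NC@62 -> ring=[62:NC,66:NB,92:NA]
Op 7: remove NB -> ring=[62:NC,92:NA]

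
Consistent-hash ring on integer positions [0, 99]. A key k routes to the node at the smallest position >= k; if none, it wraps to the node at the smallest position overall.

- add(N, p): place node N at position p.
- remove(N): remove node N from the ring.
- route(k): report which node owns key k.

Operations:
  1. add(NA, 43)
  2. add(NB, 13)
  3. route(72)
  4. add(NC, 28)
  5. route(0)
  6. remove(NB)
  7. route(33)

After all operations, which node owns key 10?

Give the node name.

Answer: NC

Derivation:
Op 1: add NA@43 -> ring=[43:NA]
Op 2: add NB@13 -> ring=[13:NB,43:NA]
Op 3: route key 72: none >= 72, wrap to smallest pos 13 -> NB
Op 4: add NC@28 -> ring=[13:NB,28:NC,43:NA]
Op 5: route key 0: smallest pos >= 0 is 13 -> NB
Op 6: remove NB -> ring=[28:NC,43:NA]
Op 7: route key 33: smallest pos >= 33 is 43 -> NA
Final route key 10: smallest pos >= 10 is 28 -> NC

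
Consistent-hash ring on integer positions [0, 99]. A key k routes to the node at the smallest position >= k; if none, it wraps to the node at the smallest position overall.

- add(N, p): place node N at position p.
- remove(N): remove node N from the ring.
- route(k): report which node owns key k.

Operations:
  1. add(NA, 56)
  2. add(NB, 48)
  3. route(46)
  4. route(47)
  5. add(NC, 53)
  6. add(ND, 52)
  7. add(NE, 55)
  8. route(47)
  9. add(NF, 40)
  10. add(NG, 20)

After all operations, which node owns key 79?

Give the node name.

Answer: NG

Derivation:
Op 1: add NA@56 -> ring=[56:NA]
Op 2: add NB@48 -> ring=[48:NB,56:NA]
Op 3: route key 46: smallest pos >= 46 is 48 -> NB
Op 4: route key 47: smallest pos >= 47 is 48 -> NB
Op 5: add NC@53 -> ring=[48:NB,53:NC,56:NA]
Op 6: add ND@52 -> ring=[48:NB,52:ND,53:NC,56:NA]
Op 7: add NE@55 -> ring=[48:NB,52:ND,53:NC,55:NE,56:NA]
Op 8: route key 47: smallest pos >= 47 is 48 -> NB
Op 9: add NF@40 -> ring=[40:NF,48:NB,52:ND,53:NC,55:NE,56:NA]
Op 10: add NG@20 -> ring=[20:NG,40:NF,48:NB,52:ND,53:NC,55:NE,56:NA]
Final route key 79: none >= 79, wrap to smallest pos 20 -> NG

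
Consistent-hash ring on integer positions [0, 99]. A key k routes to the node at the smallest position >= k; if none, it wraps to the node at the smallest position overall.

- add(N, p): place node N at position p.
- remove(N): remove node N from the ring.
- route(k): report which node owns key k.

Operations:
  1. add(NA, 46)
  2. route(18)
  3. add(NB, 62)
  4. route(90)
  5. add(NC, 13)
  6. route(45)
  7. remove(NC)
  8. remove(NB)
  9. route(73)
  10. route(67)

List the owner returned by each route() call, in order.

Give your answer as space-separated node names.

Op 1: add NA@46 -> ring=[46:NA]
Op 2: route key 18: smallest pos >= 18 is 46 -> NA
Op 3: add NB@62 -> ring=[46:NA,62:NB]
Op 4: route key 90: none >= 90, wrap to smallest pos 46 -> NA
Op 5: add NC@13 -> ring=[13:NC,46:NA,62:NB]
Op 6: route key 45: smallest pos >= 45 is 46 -> NA
Op 7: remove NC -> ring=[46:NA,62:NB]
Op 8: remove NB -> ring=[46:NA]
Op 9: route key 73: none >= 73, wrap to smallest pos 46 -> NA
Op 10: route key 67: none >= 67, wrap to smallest pos 46 -> NA

Answer: NA NA NA NA NA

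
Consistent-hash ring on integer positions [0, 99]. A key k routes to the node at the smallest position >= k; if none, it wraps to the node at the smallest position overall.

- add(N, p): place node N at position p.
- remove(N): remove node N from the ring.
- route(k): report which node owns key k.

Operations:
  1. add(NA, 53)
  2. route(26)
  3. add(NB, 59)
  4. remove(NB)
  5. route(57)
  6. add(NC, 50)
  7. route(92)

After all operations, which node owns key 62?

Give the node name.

Answer: NC

Derivation:
Op 1: add NA@53 -> ring=[53:NA]
Op 2: route key 26: smallest pos >= 26 is 53 -> NA
Op 3: add NB@59 -> ring=[53:NA,59:NB]
Op 4: remove NB -> ring=[53:NA]
Op 5: route key 57: none >= 57, wrap to smallest pos 53 -> NA
Op 6: add NC@50 -> ring=[50:NC,53:NA]
Op 7: route key 92: none >= 92, wrap to smallest pos 50 -> NC
Final route key 62: none >= 62, wrap to smallest pos 50 -> NC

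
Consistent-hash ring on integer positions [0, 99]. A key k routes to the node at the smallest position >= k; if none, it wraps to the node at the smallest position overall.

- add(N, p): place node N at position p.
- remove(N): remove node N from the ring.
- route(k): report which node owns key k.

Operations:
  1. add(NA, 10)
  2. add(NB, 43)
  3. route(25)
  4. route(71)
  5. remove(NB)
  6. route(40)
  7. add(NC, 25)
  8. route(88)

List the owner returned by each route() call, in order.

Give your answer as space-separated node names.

Answer: NB NA NA NA

Derivation:
Op 1: add NA@10 -> ring=[10:NA]
Op 2: add NB@43 -> ring=[10:NA,43:NB]
Op 3: route key 25: smallest pos >= 25 is 43 -> NB
Op 4: route key 71: none >= 71, wrap to smallest pos 10 -> NA
Op 5: remove NB -> ring=[10:NA]
Op 6: route key 40: none >= 40, wrap to smallest pos 10 -> NA
Op 7: add NC@25 -> ring=[10:NA,25:NC]
Op 8: route key 88: none >= 88, wrap to smallest pos 10 -> NA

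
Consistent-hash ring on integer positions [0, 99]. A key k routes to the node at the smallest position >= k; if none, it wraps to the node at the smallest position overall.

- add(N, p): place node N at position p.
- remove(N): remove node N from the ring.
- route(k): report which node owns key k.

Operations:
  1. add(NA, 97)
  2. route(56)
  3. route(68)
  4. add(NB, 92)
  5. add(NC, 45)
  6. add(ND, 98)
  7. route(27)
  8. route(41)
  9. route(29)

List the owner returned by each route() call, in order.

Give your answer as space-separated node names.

Op 1: add NA@97 -> ring=[97:NA]
Op 2: route key 56: smallest pos >= 56 is 97 -> NA
Op 3: route key 68: smallest pos >= 68 is 97 -> NA
Op 4: add NB@92 -> ring=[92:NB,97:NA]
Op 5: add NC@45 -> ring=[45:NC,92:NB,97:NA]
Op 6: add ND@98 -> ring=[45:NC,92:NB,97:NA,98:ND]
Op 7: route key 27: smallest pos >= 27 is 45 -> NC
Op 8: route key 41: smallest pos >= 41 is 45 -> NC
Op 9: route key 29: smallest pos >= 29 is 45 -> NC

Answer: NA NA NC NC NC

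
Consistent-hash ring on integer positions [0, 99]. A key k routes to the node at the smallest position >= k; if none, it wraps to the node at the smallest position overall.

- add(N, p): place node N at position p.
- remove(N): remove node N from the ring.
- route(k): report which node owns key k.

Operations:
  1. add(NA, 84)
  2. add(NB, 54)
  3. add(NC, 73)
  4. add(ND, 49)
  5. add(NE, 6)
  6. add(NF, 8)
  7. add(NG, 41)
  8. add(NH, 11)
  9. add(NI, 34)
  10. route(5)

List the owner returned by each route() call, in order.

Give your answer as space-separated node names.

Op 1: add NA@84 -> ring=[84:NA]
Op 2: add NB@54 -> ring=[54:NB,84:NA]
Op 3: add NC@73 -> ring=[54:NB,73:NC,84:NA]
Op 4: add ND@49 -> ring=[49:ND,54:NB,73:NC,84:NA]
Op 5: add NE@6 -> ring=[6:NE,49:ND,54:NB,73:NC,84:NA]
Op 6: add NF@8 -> ring=[6:NE,8:NF,49:ND,54:NB,73:NC,84:NA]
Op 7: add NG@41 -> ring=[6:NE,8:NF,41:NG,49:ND,54:NB,73:NC,84:NA]
Op 8: add NH@11 -> ring=[6:NE,8:NF,11:NH,41:NG,49:ND,54:NB,73:NC,84:NA]
Op 9: add NI@34 -> ring=[6:NE,8:NF,11:NH,34:NI,41:NG,49:ND,54:NB,73:NC,84:NA]
Op 10: route key 5: smallest pos >= 5 is 6 -> NE

Answer: NE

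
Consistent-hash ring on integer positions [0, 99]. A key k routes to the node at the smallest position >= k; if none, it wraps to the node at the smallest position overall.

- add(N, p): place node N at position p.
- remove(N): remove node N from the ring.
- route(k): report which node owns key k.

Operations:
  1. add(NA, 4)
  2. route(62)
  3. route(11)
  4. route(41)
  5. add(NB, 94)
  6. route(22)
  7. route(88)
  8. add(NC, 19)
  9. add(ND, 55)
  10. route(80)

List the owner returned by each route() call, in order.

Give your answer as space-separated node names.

Op 1: add NA@4 -> ring=[4:NA]
Op 2: route key 62: none >= 62, wrap to smallest pos 4 -> NA
Op 3: route key 11: none >= 11, wrap to smallest pos 4 -> NA
Op 4: route key 41: none >= 41, wrap to smallest pos 4 -> NA
Op 5: add NB@94 -> ring=[4:NA,94:NB]
Op 6: route key 22: smallest pos >= 22 is 94 -> NB
Op 7: route key 88: smallest pos >= 88 is 94 -> NB
Op 8: add NC@19 -> ring=[4:NA,19:NC,94:NB]
Op 9: add ND@55 -> ring=[4:NA,19:NC,55:ND,94:NB]
Op 10: route key 80: smallest pos >= 80 is 94 -> NB

Answer: NA NA NA NB NB NB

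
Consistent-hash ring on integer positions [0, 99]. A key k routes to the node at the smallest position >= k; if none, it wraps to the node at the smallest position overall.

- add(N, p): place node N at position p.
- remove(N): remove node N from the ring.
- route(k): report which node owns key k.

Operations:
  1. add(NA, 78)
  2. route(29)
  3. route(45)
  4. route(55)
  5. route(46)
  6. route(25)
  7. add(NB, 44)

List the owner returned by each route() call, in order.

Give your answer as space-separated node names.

Op 1: add NA@78 -> ring=[78:NA]
Op 2: route key 29: smallest pos >= 29 is 78 -> NA
Op 3: route key 45: smallest pos >= 45 is 78 -> NA
Op 4: route key 55: smallest pos >= 55 is 78 -> NA
Op 5: route key 46: smallest pos >= 46 is 78 -> NA
Op 6: route key 25: smallest pos >= 25 is 78 -> NA
Op 7: add NB@44 -> ring=[44:NB,78:NA]

Answer: NA NA NA NA NA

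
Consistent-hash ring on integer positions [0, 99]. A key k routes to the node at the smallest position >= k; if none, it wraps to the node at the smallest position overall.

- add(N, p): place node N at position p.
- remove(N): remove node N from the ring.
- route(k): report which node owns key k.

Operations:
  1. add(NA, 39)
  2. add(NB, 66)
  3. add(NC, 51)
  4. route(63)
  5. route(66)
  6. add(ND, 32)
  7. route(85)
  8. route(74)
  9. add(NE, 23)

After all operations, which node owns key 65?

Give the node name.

Answer: NB

Derivation:
Op 1: add NA@39 -> ring=[39:NA]
Op 2: add NB@66 -> ring=[39:NA,66:NB]
Op 3: add NC@51 -> ring=[39:NA,51:NC,66:NB]
Op 4: route key 63: smallest pos >= 63 is 66 -> NB
Op 5: route key 66: smallest pos >= 66 is 66 -> NB
Op 6: add ND@32 -> ring=[32:ND,39:NA,51:NC,66:NB]
Op 7: route key 85: none >= 85, wrap to smallest pos 32 -> ND
Op 8: route key 74: none >= 74, wrap to smallest pos 32 -> ND
Op 9: add NE@23 -> ring=[23:NE,32:ND,39:NA,51:NC,66:NB]
Final route key 65: smallest pos >= 65 is 66 -> NB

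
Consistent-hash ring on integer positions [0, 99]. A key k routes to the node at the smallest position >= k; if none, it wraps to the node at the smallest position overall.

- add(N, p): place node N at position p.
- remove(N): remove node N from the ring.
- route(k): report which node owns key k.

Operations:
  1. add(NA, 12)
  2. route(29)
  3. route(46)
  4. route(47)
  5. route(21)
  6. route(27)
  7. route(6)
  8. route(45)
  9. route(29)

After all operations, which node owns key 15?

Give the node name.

Op 1: add NA@12 -> ring=[12:NA]
Op 2: route key 29: none >= 29, wrap to smallest pos 12 -> NA
Op 3: route key 46: none >= 46, wrap to smallest pos 12 -> NA
Op 4: route key 47: none >= 47, wrap to smallest pos 12 -> NA
Op 5: route key 21: none >= 21, wrap to smallest pos 12 -> NA
Op 6: route key 27: none >= 27, wrap to smallest pos 12 -> NA
Op 7: route key 6: smallest pos >= 6 is 12 -> NA
Op 8: route key 45: none >= 45, wrap to smallest pos 12 -> NA
Op 9: route key 29: none >= 29, wrap to smallest pos 12 -> NA
Final route key 15: none >= 15, wrap to smallest pos 12 -> NA

Answer: NA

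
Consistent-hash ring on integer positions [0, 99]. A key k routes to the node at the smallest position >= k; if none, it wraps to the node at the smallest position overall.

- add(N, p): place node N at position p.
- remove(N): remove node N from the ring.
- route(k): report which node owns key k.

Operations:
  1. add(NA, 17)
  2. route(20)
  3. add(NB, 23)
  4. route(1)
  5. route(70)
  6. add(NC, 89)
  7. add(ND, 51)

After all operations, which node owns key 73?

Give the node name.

Op 1: add NA@17 -> ring=[17:NA]
Op 2: route key 20: none >= 20, wrap to smallest pos 17 -> NA
Op 3: add NB@23 -> ring=[17:NA,23:NB]
Op 4: route key 1: smallest pos >= 1 is 17 -> NA
Op 5: route key 70: none >= 70, wrap to smallest pos 17 -> NA
Op 6: add NC@89 -> ring=[17:NA,23:NB,89:NC]
Op 7: add ND@51 -> ring=[17:NA,23:NB,51:ND,89:NC]
Final route key 73: smallest pos >= 73 is 89 -> NC

Answer: NC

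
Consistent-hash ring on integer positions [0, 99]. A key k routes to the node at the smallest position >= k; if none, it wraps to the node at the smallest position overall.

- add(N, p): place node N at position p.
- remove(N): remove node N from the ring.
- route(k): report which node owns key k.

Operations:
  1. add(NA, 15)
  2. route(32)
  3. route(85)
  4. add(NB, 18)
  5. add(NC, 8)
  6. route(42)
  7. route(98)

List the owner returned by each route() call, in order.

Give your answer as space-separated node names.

Op 1: add NA@15 -> ring=[15:NA]
Op 2: route key 32: none >= 32, wrap to smallest pos 15 -> NA
Op 3: route key 85: none >= 85, wrap to smallest pos 15 -> NA
Op 4: add NB@18 -> ring=[15:NA,18:NB]
Op 5: add NC@8 -> ring=[8:NC,15:NA,18:NB]
Op 6: route key 42: none >= 42, wrap to smallest pos 8 -> NC
Op 7: route key 98: none >= 98, wrap to smallest pos 8 -> NC

Answer: NA NA NC NC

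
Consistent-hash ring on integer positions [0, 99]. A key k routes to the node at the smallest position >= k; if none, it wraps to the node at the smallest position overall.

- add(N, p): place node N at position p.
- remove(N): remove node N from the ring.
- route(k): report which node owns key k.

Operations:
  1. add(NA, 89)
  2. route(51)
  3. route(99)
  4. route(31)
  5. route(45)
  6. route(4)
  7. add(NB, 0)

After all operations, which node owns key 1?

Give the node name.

Answer: NA

Derivation:
Op 1: add NA@89 -> ring=[89:NA]
Op 2: route key 51: smallest pos >= 51 is 89 -> NA
Op 3: route key 99: none >= 99, wrap to smallest pos 89 -> NA
Op 4: route key 31: smallest pos >= 31 is 89 -> NA
Op 5: route key 45: smallest pos >= 45 is 89 -> NA
Op 6: route key 4: smallest pos >= 4 is 89 -> NA
Op 7: add NB@0 -> ring=[0:NB,89:NA]
Final route key 1: smallest pos >= 1 is 89 -> NA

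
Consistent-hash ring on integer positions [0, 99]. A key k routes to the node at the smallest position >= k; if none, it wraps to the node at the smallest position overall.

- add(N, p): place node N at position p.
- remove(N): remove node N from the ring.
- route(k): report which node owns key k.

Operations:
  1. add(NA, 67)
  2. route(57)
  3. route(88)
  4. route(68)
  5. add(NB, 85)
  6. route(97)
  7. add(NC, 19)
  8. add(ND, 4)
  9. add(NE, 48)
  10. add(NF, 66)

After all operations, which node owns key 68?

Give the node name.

Op 1: add NA@67 -> ring=[67:NA]
Op 2: route key 57: smallest pos >= 57 is 67 -> NA
Op 3: route key 88: none >= 88, wrap to smallest pos 67 -> NA
Op 4: route key 68: none >= 68, wrap to smallest pos 67 -> NA
Op 5: add NB@85 -> ring=[67:NA,85:NB]
Op 6: route key 97: none >= 97, wrap to smallest pos 67 -> NA
Op 7: add NC@19 -> ring=[19:NC,67:NA,85:NB]
Op 8: add ND@4 -> ring=[4:ND,19:NC,67:NA,85:NB]
Op 9: add NE@48 -> ring=[4:ND,19:NC,48:NE,67:NA,85:NB]
Op 10: add NF@66 -> ring=[4:ND,19:NC,48:NE,66:NF,67:NA,85:NB]
Final route key 68: smallest pos >= 68 is 85 -> NB

Answer: NB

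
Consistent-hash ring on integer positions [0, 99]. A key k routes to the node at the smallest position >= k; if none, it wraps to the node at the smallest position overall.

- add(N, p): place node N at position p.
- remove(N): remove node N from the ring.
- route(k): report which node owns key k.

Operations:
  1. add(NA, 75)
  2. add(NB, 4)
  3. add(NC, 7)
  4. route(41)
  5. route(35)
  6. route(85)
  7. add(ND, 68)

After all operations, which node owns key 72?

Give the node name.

Op 1: add NA@75 -> ring=[75:NA]
Op 2: add NB@4 -> ring=[4:NB,75:NA]
Op 3: add NC@7 -> ring=[4:NB,7:NC,75:NA]
Op 4: route key 41: smallest pos >= 41 is 75 -> NA
Op 5: route key 35: smallest pos >= 35 is 75 -> NA
Op 6: route key 85: none >= 85, wrap to smallest pos 4 -> NB
Op 7: add ND@68 -> ring=[4:NB,7:NC,68:ND,75:NA]
Final route key 72: smallest pos >= 72 is 75 -> NA

Answer: NA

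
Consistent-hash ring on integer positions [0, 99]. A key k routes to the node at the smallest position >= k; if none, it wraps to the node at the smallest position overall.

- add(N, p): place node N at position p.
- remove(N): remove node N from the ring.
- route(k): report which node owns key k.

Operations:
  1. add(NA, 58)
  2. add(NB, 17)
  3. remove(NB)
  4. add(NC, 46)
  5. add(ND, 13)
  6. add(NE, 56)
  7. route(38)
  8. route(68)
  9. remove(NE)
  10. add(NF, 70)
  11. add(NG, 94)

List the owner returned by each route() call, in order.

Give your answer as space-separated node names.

Answer: NC ND

Derivation:
Op 1: add NA@58 -> ring=[58:NA]
Op 2: add NB@17 -> ring=[17:NB,58:NA]
Op 3: remove NB -> ring=[58:NA]
Op 4: add NC@46 -> ring=[46:NC,58:NA]
Op 5: add ND@13 -> ring=[13:ND,46:NC,58:NA]
Op 6: add NE@56 -> ring=[13:ND,46:NC,56:NE,58:NA]
Op 7: route key 38: smallest pos >= 38 is 46 -> NC
Op 8: route key 68: none >= 68, wrap to smallest pos 13 -> ND
Op 9: remove NE -> ring=[13:ND,46:NC,58:NA]
Op 10: add NF@70 -> ring=[13:ND,46:NC,58:NA,70:NF]
Op 11: add NG@94 -> ring=[13:ND,46:NC,58:NA,70:NF,94:NG]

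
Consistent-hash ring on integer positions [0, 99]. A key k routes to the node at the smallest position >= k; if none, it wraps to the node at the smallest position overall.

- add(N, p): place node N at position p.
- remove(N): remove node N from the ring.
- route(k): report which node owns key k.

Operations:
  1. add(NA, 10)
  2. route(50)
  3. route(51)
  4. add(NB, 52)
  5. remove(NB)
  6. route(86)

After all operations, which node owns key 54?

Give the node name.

Answer: NA

Derivation:
Op 1: add NA@10 -> ring=[10:NA]
Op 2: route key 50: none >= 50, wrap to smallest pos 10 -> NA
Op 3: route key 51: none >= 51, wrap to smallest pos 10 -> NA
Op 4: add NB@52 -> ring=[10:NA,52:NB]
Op 5: remove NB -> ring=[10:NA]
Op 6: route key 86: none >= 86, wrap to smallest pos 10 -> NA
Final route key 54: none >= 54, wrap to smallest pos 10 -> NA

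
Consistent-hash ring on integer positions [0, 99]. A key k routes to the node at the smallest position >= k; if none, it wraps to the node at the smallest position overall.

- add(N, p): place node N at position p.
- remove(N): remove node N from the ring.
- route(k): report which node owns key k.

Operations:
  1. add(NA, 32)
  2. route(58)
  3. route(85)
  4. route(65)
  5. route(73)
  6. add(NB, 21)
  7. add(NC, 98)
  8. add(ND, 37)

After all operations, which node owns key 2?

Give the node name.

Answer: NB

Derivation:
Op 1: add NA@32 -> ring=[32:NA]
Op 2: route key 58: none >= 58, wrap to smallest pos 32 -> NA
Op 3: route key 85: none >= 85, wrap to smallest pos 32 -> NA
Op 4: route key 65: none >= 65, wrap to smallest pos 32 -> NA
Op 5: route key 73: none >= 73, wrap to smallest pos 32 -> NA
Op 6: add NB@21 -> ring=[21:NB,32:NA]
Op 7: add NC@98 -> ring=[21:NB,32:NA,98:NC]
Op 8: add ND@37 -> ring=[21:NB,32:NA,37:ND,98:NC]
Final route key 2: smallest pos >= 2 is 21 -> NB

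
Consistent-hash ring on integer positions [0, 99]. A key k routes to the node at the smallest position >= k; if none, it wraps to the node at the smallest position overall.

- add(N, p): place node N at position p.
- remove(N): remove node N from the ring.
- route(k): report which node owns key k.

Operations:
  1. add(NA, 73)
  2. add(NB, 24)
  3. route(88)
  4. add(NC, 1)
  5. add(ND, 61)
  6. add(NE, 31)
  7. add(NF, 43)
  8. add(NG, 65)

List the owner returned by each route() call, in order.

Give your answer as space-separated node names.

Op 1: add NA@73 -> ring=[73:NA]
Op 2: add NB@24 -> ring=[24:NB,73:NA]
Op 3: route key 88: none >= 88, wrap to smallest pos 24 -> NB
Op 4: add NC@1 -> ring=[1:NC,24:NB,73:NA]
Op 5: add ND@61 -> ring=[1:NC,24:NB,61:ND,73:NA]
Op 6: add NE@31 -> ring=[1:NC,24:NB,31:NE,61:ND,73:NA]
Op 7: add NF@43 -> ring=[1:NC,24:NB,31:NE,43:NF,61:ND,73:NA]
Op 8: add NG@65 -> ring=[1:NC,24:NB,31:NE,43:NF,61:ND,65:NG,73:NA]

Answer: NB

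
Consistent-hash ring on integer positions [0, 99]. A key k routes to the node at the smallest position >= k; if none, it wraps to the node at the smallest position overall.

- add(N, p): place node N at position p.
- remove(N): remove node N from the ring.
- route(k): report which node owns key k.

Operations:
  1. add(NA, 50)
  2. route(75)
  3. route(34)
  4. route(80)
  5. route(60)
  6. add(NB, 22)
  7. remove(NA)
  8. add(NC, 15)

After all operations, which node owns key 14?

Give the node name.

Op 1: add NA@50 -> ring=[50:NA]
Op 2: route key 75: none >= 75, wrap to smallest pos 50 -> NA
Op 3: route key 34: smallest pos >= 34 is 50 -> NA
Op 4: route key 80: none >= 80, wrap to smallest pos 50 -> NA
Op 5: route key 60: none >= 60, wrap to smallest pos 50 -> NA
Op 6: add NB@22 -> ring=[22:NB,50:NA]
Op 7: remove NA -> ring=[22:NB]
Op 8: add NC@15 -> ring=[15:NC,22:NB]
Final route key 14: smallest pos >= 14 is 15 -> NC

Answer: NC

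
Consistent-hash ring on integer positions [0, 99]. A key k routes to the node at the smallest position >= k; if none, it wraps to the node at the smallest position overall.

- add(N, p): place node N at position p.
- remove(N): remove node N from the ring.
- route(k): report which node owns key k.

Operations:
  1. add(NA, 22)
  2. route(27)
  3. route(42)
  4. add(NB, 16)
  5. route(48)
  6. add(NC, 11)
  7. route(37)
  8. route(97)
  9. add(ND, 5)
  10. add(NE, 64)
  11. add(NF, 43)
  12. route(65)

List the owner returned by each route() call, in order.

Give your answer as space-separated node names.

Op 1: add NA@22 -> ring=[22:NA]
Op 2: route key 27: none >= 27, wrap to smallest pos 22 -> NA
Op 3: route key 42: none >= 42, wrap to smallest pos 22 -> NA
Op 4: add NB@16 -> ring=[16:NB,22:NA]
Op 5: route key 48: none >= 48, wrap to smallest pos 16 -> NB
Op 6: add NC@11 -> ring=[11:NC,16:NB,22:NA]
Op 7: route key 37: none >= 37, wrap to smallest pos 11 -> NC
Op 8: route key 97: none >= 97, wrap to smallest pos 11 -> NC
Op 9: add ND@5 -> ring=[5:ND,11:NC,16:NB,22:NA]
Op 10: add NE@64 -> ring=[5:ND,11:NC,16:NB,22:NA,64:NE]
Op 11: add NF@43 -> ring=[5:ND,11:NC,16:NB,22:NA,43:NF,64:NE]
Op 12: route key 65: none >= 65, wrap to smallest pos 5 -> ND

Answer: NA NA NB NC NC ND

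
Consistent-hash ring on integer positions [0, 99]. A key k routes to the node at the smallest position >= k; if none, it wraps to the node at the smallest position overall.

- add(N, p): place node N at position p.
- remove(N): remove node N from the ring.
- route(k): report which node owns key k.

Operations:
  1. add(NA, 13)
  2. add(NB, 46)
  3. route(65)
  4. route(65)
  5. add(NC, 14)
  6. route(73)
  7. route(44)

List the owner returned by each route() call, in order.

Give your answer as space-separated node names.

Op 1: add NA@13 -> ring=[13:NA]
Op 2: add NB@46 -> ring=[13:NA,46:NB]
Op 3: route key 65: none >= 65, wrap to smallest pos 13 -> NA
Op 4: route key 65: none >= 65, wrap to smallest pos 13 -> NA
Op 5: add NC@14 -> ring=[13:NA,14:NC,46:NB]
Op 6: route key 73: none >= 73, wrap to smallest pos 13 -> NA
Op 7: route key 44: smallest pos >= 44 is 46 -> NB

Answer: NA NA NA NB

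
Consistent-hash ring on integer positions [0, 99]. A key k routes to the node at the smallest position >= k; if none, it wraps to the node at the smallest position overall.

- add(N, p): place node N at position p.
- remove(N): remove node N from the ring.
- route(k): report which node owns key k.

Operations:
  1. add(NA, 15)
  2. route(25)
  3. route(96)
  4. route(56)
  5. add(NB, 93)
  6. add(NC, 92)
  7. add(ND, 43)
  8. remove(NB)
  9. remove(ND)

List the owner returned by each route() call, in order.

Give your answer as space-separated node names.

Answer: NA NA NA

Derivation:
Op 1: add NA@15 -> ring=[15:NA]
Op 2: route key 25: none >= 25, wrap to smallest pos 15 -> NA
Op 3: route key 96: none >= 96, wrap to smallest pos 15 -> NA
Op 4: route key 56: none >= 56, wrap to smallest pos 15 -> NA
Op 5: add NB@93 -> ring=[15:NA,93:NB]
Op 6: add NC@92 -> ring=[15:NA,92:NC,93:NB]
Op 7: add ND@43 -> ring=[15:NA,43:ND,92:NC,93:NB]
Op 8: remove NB -> ring=[15:NA,43:ND,92:NC]
Op 9: remove ND -> ring=[15:NA,92:NC]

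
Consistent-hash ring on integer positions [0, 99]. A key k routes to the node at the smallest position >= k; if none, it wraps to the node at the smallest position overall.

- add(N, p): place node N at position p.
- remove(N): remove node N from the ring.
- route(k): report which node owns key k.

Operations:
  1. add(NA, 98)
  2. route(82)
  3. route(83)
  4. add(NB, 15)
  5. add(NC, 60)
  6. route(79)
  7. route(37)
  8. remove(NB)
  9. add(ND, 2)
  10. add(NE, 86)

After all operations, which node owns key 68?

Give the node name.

Answer: NE

Derivation:
Op 1: add NA@98 -> ring=[98:NA]
Op 2: route key 82: smallest pos >= 82 is 98 -> NA
Op 3: route key 83: smallest pos >= 83 is 98 -> NA
Op 4: add NB@15 -> ring=[15:NB,98:NA]
Op 5: add NC@60 -> ring=[15:NB,60:NC,98:NA]
Op 6: route key 79: smallest pos >= 79 is 98 -> NA
Op 7: route key 37: smallest pos >= 37 is 60 -> NC
Op 8: remove NB -> ring=[60:NC,98:NA]
Op 9: add ND@2 -> ring=[2:ND,60:NC,98:NA]
Op 10: add NE@86 -> ring=[2:ND,60:NC,86:NE,98:NA]
Final route key 68: smallest pos >= 68 is 86 -> NE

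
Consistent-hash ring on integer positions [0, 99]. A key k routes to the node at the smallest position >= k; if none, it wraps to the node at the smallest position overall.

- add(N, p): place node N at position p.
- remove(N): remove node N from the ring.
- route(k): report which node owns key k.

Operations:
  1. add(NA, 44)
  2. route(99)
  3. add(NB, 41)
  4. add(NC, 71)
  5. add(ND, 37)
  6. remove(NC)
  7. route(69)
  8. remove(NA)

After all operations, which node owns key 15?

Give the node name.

Op 1: add NA@44 -> ring=[44:NA]
Op 2: route key 99: none >= 99, wrap to smallest pos 44 -> NA
Op 3: add NB@41 -> ring=[41:NB,44:NA]
Op 4: add NC@71 -> ring=[41:NB,44:NA,71:NC]
Op 5: add ND@37 -> ring=[37:ND,41:NB,44:NA,71:NC]
Op 6: remove NC -> ring=[37:ND,41:NB,44:NA]
Op 7: route key 69: none >= 69, wrap to smallest pos 37 -> ND
Op 8: remove NA -> ring=[37:ND,41:NB]
Final route key 15: smallest pos >= 15 is 37 -> ND

Answer: ND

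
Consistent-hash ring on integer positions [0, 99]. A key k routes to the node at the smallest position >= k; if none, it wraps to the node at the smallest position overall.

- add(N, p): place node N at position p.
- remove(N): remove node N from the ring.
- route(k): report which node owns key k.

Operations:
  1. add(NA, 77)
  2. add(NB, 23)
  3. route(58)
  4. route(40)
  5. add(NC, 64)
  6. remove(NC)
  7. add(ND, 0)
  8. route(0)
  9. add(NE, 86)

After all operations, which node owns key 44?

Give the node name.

Op 1: add NA@77 -> ring=[77:NA]
Op 2: add NB@23 -> ring=[23:NB,77:NA]
Op 3: route key 58: smallest pos >= 58 is 77 -> NA
Op 4: route key 40: smallest pos >= 40 is 77 -> NA
Op 5: add NC@64 -> ring=[23:NB,64:NC,77:NA]
Op 6: remove NC -> ring=[23:NB,77:NA]
Op 7: add ND@0 -> ring=[0:ND,23:NB,77:NA]
Op 8: route key 0: smallest pos >= 0 is 0 -> ND
Op 9: add NE@86 -> ring=[0:ND,23:NB,77:NA,86:NE]
Final route key 44: smallest pos >= 44 is 77 -> NA

Answer: NA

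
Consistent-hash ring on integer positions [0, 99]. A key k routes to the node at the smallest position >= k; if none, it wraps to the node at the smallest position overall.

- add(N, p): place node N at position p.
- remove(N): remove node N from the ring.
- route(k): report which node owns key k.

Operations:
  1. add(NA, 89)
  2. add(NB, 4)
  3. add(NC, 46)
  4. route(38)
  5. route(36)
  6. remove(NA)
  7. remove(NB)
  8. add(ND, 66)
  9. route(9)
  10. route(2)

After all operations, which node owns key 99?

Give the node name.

Answer: NC

Derivation:
Op 1: add NA@89 -> ring=[89:NA]
Op 2: add NB@4 -> ring=[4:NB,89:NA]
Op 3: add NC@46 -> ring=[4:NB,46:NC,89:NA]
Op 4: route key 38: smallest pos >= 38 is 46 -> NC
Op 5: route key 36: smallest pos >= 36 is 46 -> NC
Op 6: remove NA -> ring=[4:NB,46:NC]
Op 7: remove NB -> ring=[46:NC]
Op 8: add ND@66 -> ring=[46:NC,66:ND]
Op 9: route key 9: smallest pos >= 9 is 46 -> NC
Op 10: route key 2: smallest pos >= 2 is 46 -> NC
Final route key 99: none >= 99, wrap to smallest pos 46 -> NC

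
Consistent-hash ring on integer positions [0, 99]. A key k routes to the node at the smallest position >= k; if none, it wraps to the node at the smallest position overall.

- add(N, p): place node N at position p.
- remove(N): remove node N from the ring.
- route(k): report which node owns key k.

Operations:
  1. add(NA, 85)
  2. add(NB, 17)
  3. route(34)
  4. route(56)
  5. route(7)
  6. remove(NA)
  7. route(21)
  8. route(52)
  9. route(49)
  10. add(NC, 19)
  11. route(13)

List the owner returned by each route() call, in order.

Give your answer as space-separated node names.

Answer: NA NA NB NB NB NB NB

Derivation:
Op 1: add NA@85 -> ring=[85:NA]
Op 2: add NB@17 -> ring=[17:NB,85:NA]
Op 3: route key 34: smallest pos >= 34 is 85 -> NA
Op 4: route key 56: smallest pos >= 56 is 85 -> NA
Op 5: route key 7: smallest pos >= 7 is 17 -> NB
Op 6: remove NA -> ring=[17:NB]
Op 7: route key 21: none >= 21, wrap to smallest pos 17 -> NB
Op 8: route key 52: none >= 52, wrap to smallest pos 17 -> NB
Op 9: route key 49: none >= 49, wrap to smallest pos 17 -> NB
Op 10: add NC@19 -> ring=[17:NB,19:NC]
Op 11: route key 13: smallest pos >= 13 is 17 -> NB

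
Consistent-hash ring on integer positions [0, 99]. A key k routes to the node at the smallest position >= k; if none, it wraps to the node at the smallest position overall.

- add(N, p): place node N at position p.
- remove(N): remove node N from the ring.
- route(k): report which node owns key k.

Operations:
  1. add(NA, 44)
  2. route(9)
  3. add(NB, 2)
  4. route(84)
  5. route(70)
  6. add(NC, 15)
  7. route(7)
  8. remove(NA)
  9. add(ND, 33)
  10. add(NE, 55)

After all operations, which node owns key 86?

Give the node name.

Answer: NB

Derivation:
Op 1: add NA@44 -> ring=[44:NA]
Op 2: route key 9: smallest pos >= 9 is 44 -> NA
Op 3: add NB@2 -> ring=[2:NB,44:NA]
Op 4: route key 84: none >= 84, wrap to smallest pos 2 -> NB
Op 5: route key 70: none >= 70, wrap to smallest pos 2 -> NB
Op 6: add NC@15 -> ring=[2:NB,15:NC,44:NA]
Op 7: route key 7: smallest pos >= 7 is 15 -> NC
Op 8: remove NA -> ring=[2:NB,15:NC]
Op 9: add ND@33 -> ring=[2:NB,15:NC,33:ND]
Op 10: add NE@55 -> ring=[2:NB,15:NC,33:ND,55:NE]
Final route key 86: none >= 86, wrap to smallest pos 2 -> NB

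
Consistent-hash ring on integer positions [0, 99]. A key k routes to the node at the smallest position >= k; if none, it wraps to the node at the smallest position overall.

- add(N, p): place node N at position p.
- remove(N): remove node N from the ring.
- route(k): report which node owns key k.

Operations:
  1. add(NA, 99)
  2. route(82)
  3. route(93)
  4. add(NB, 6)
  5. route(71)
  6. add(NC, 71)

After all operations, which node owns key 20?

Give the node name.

Answer: NC

Derivation:
Op 1: add NA@99 -> ring=[99:NA]
Op 2: route key 82: smallest pos >= 82 is 99 -> NA
Op 3: route key 93: smallest pos >= 93 is 99 -> NA
Op 4: add NB@6 -> ring=[6:NB,99:NA]
Op 5: route key 71: smallest pos >= 71 is 99 -> NA
Op 6: add NC@71 -> ring=[6:NB,71:NC,99:NA]
Final route key 20: smallest pos >= 20 is 71 -> NC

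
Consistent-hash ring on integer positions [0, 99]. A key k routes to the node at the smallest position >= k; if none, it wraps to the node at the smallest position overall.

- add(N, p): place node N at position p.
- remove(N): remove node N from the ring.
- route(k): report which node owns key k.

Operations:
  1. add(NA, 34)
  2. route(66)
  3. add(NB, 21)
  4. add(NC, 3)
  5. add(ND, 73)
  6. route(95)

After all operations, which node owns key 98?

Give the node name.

Op 1: add NA@34 -> ring=[34:NA]
Op 2: route key 66: none >= 66, wrap to smallest pos 34 -> NA
Op 3: add NB@21 -> ring=[21:NB,34:NA]
Op 4: add NC@3 -> ring=[3:NC,21:NB,34:NA]
Op 5: add ND@73 -> ring=[3:NC,21:NB,34:NA,73:ND]
Op 6: route key 95: none >= 95, wrap to smallest pos 3 -> NC
Final route key 98: none >= 98, wrap to smallest pos 3 -> NC

Answer: NC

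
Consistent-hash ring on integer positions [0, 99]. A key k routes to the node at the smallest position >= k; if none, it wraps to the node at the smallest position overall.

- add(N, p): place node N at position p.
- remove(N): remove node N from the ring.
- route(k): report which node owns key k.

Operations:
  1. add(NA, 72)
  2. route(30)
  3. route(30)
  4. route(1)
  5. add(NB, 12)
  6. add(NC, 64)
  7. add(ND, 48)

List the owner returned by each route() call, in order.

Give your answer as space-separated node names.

Answer: NA NA NA

Derivation:
Op 1: add NA@72 -> ring=[72:NA]
Op 2: route key 30: smallest pos >= 30 is 72 -> NA
Op 3: route key 30: smallest pos >= 30 is 72 -> NA
Op 4: route key 1: smallest pos >= 1 is 72 -> NA
Op 5: add NB@12 -> ring=[12:NB,72:NA]
Op 6: add NC@64 -> ring=[12:NB,64:NC,72:NA]
Op 7: add ND@48 -> ring=[12:NB,48:ND,64:NC,72:NA]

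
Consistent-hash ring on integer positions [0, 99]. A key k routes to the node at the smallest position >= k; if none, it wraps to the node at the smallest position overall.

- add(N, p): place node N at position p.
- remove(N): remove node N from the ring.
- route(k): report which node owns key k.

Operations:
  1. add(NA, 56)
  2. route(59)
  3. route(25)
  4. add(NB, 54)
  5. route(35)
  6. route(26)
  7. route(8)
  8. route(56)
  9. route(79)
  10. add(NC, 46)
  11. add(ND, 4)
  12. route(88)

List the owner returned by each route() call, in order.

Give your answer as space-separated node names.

Answer: NA NA NB NB NB NA NB ND

Derivation:
Op 1: add NA@56 -> ring=[56:NA]
Op 2: route key 59: none >= 59, wrap to smallest pos 56 -> NA
Op 3: route key 25: smallest pos >= 25 is 56 -> NA
Op 4: add NB@54 -> ring=[54:NB,56:NA]
Op 5: route key 35: smallest pos >= 35 is 54 -> NB
Op 6: route key 26: smallest pos >= 26 is 54 -> NB
Op 7: route key 8: smallest pos >= 8 is 54 -> NB
Op 8: route key 56: smallest pos >= 56 is 56 -> NA
Op 9: route key 79: none >= 79, wrap to smallest pos 54 -> NB
Op 10: add NC@46 -> ring=[46:NC,54:NB,56:NA]
Op 11: add ND@4 -> ring=[4:ND,46:NC,54:NB,56:NA]
Op 12: route key 88: none >= 88, wrap to smallest pos 4 -> ND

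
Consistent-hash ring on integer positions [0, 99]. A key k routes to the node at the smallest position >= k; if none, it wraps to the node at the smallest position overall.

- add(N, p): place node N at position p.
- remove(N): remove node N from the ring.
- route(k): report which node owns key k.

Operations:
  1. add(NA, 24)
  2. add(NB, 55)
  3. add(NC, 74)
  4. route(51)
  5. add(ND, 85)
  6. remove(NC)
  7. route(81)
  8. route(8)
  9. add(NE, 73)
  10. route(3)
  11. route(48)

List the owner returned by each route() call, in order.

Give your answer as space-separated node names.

Answer: NB ND NA NA NB

Derivation:
Op 1: add NA@24 -> ring=[24:NA]
Op 2: add NB@55 -> ring=[24:NA,55:NB]
Op 3: add NC@74 -> ring=[24:NA,55:NB,74:NC]
Op 4: route key 51: smallest pos >= 51 is 55 -> NB
Op 5: add ND@85 -> ring=[24:NA,55:NB,74:NC,85:ND]
Op 6: remove NC -> ring=[24:NA,55:NB,85:ND]
Op 7: route key 81: smallest pos >= 81 is 85 -> ND
Op 8: route key 8: smallest pos >= 8 is 24 -> NA
Op 9: add NE@73 -> ring=[24:NA,55:NB,73:NE,85:ND]
Op 10: route key 3: smallest pos >= 3 is 24 -> NA
Op 11: route key 48: smallest pos >= 48 is 55 -> NB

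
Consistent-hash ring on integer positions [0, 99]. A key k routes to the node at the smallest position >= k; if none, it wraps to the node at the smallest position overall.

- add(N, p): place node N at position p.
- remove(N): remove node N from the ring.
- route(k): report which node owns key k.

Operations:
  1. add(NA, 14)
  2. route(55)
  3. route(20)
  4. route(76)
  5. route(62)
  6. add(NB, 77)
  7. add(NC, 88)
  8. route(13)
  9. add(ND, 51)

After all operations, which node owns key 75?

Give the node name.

Op 1: add NA@14 -> ring=[14:NA]
Op 2: route key 55: none >= 55, wrap to smallest pos 14 -> NA
Op 3: route key 20: none >= 20, wrap to smallest pos 14 -> NA
Op 4: route key 76: none >= 76, wrap to smallest pos 14 -> NA
Op 5: route key 62: none >= 62, wrap to smallest pos 14 -> NA
Op 6: add NB@77 -> ring=[14:NA,77:NB]
Op 7: add NC@88 -> ring=[14:NA,77:NB,88:NC]
Op 8: route key 13: smallest pos >= 13 is 14 -> NA
Op 9: add ND@51 -> ring=[14:NA,51:ND,77:NB,88:NC]
Final route key 75: smallest pos >= 75 is 77 -> NB

Answer: NB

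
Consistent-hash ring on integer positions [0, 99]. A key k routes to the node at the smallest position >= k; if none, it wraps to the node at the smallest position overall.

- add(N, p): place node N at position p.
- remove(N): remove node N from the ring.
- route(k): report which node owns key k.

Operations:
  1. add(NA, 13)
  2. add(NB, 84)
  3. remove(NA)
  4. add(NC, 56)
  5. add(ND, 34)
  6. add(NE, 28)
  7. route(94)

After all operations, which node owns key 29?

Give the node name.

Answer: ND

Derivation:
Op 1: add NA@13 -> ring=[13:NA]
Op 2: add NB@84 -> ring=[13:NA,84:NB]
Op 3: remove NA -> ring=[84:NB]
Op 4: add NC@56 -> ring=[56:NC,84:NB]
Op 5: add ND@34 -> ring=[34:ND,56:NC,84:NB]
Op 6: add NE@28 -> ring=[28:NE,34:ND,56:NC,84:NB]
Op 7: route key 94: none >= 94, wrap to smallest pos 28 -> NE
Final route key 29: smallest pos >= 29 is 34 -> ND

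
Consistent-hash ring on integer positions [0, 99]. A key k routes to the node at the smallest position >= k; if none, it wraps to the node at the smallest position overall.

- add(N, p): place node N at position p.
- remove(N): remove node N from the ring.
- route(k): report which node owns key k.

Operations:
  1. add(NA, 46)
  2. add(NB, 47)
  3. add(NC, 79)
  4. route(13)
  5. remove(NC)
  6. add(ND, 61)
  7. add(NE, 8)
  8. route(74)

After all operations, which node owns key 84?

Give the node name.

Answer: NE

Derivation:
Op 1: add NA@46 -> ring=[46:NA]
Op 2: add NB@47 -> ring=[46:NA,47:NB]
Op 3: add NC@79 -> ring=[46:NA,47:NB,79:NC]
Op 4: route key 13: smallest pos >= 13 is 46 -> NA
Op 5: remove NC -> ring=[46:NA,47:NB]
Op 6: add ND@61 -> ring=[46:NA,47:NB,61:ND]
Op 7: add NE@8 -> ring=[8:NE,46:NA,47:NB,61:ND]
Op 8: route key 74: none >= 74, wrap to smallest pos 8 -> NE
Final route key 84: none >= 84, wrap to smallest pos 8 -> NE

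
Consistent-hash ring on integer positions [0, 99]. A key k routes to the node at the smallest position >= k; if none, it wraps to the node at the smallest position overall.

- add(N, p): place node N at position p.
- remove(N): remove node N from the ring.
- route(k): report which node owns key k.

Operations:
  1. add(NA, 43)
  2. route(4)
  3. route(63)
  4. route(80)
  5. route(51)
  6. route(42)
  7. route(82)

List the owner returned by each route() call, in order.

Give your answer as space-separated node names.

Op 1: add NA@43 -> ring=[43:NA]
Op 2: route key 4: smallest pos >= 4 is 43 -> NA
Op 3: route key 63: none >= 63, wrap to smallest pos 43 -> NA
Op 4: route key 80: none >= 80, wrap to smallest pos 43 -> NA
Op 5: route key 51: none >= 51, wrap to smallest pos 43 -> NA
Op 6: route key 42: smallest pos >= 42 is 43 -> NA
Op 7: route key 82: none >= 82, wrap to smallest pos 43 -> NA

Answer: NA NA NA NA NA NA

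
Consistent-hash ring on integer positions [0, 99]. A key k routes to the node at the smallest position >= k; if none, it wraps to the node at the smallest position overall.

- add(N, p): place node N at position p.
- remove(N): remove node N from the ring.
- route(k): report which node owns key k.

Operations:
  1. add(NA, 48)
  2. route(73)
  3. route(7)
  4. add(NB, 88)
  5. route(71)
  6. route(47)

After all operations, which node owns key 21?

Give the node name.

Op 1: add NA@48 -> ring=[48:NA]
Op 2: route key 73: none >= 73, wrap to smallest pos 48 -> NA
Op 3: route key 7: smallest pos >= 7 is 48 -> NA
Op 4: add NB@88 -> ring=[48:NA,88:NB]
Op 5: route key 71: smallest pos >= 71 is 88 -> NB
Op 6: route key 47: smallest pos >= 47 is 48 -> NA
Final route key 21: smallest pos >= 21 is 48 -> NA

Answer: NA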